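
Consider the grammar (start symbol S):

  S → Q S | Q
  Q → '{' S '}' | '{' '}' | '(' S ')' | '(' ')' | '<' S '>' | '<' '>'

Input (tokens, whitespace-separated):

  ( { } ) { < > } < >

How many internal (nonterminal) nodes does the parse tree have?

[S [Q ( [S [Q { }]] )] [S [Q { [S [Q < >]] }] [S [Q < >]]]]

10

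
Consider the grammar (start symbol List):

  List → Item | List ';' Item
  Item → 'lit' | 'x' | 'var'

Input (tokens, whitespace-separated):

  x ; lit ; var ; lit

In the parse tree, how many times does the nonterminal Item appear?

4

[List [List [List [List [Item x]] ; [Item lit]] ; [Item var]] ; [Item lit]]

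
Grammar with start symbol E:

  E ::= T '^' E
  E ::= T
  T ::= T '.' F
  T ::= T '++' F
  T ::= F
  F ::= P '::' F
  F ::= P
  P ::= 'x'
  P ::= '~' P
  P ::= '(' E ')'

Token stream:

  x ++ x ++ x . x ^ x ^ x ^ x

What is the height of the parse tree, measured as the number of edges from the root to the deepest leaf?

[E [T [T [T [T [F [P x]]] ++ [F [P x]]] ++ [F [P x]]] . [F [P x]]] ^ [E [T [F [P x]]] ^ [E [T [F [P x]]] ^ [E [T [F [P x]]]]]]]

7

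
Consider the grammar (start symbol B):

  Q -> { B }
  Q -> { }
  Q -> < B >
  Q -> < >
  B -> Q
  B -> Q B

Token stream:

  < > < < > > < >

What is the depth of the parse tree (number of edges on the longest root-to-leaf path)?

5

[B [Q < >] [B [Q < [B [Q < >]] >] [B [Q < >]]]]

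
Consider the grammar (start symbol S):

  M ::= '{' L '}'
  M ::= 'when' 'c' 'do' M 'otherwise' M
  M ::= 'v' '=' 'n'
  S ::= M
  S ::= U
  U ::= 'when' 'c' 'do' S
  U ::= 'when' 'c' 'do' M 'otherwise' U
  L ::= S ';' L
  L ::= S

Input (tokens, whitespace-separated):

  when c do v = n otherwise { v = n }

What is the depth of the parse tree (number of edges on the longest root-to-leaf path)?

[S [M when c do [M v = n] otherwise [M { [L [S [M v = n]]] }]]]

6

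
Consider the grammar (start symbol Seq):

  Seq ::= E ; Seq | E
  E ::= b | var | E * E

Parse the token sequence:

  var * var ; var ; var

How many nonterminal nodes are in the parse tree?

8

[Seq [E [E var] * [E var]] ; [Seq [E var] ; [Seq [E var]]]]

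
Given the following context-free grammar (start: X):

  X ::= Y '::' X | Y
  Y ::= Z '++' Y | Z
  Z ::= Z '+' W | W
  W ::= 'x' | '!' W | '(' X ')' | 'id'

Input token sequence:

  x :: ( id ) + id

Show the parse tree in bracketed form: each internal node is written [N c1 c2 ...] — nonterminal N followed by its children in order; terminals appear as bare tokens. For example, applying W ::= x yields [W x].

[X [Y [Z [W x]]] :: [X [Y [Z [Z [W ( [X [Y [Z [W id]]]] )]] + [W id]]]]]

X
Y :: X
Z :: X
W :: X
x :: X
x :: Y
x :: Z
x :: Z + W
x :: W + W
x :: ( X ) + W
x :: ( Y ) + W
x :: ( Z ) + W
x :: ( W ) + W
x :: ( id ) + W
x :: ( id ) + id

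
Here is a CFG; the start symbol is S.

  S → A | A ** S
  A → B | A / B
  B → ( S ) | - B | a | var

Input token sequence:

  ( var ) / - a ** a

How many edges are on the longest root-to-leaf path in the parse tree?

[S [A [A [B ( [S [A [B var]]] )]] / [B - [B a]]] ** [S [A [B a]]]]

7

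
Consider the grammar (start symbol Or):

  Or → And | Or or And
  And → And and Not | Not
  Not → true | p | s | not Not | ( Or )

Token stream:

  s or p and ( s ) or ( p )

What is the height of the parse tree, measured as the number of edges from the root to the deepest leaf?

[Or [Or [Or [And [Not s]]] or [And [And [Not p]] and [Not ( [Or [And [Not s]]] )]]] or [And [Not ( [Or [And [Not p]]] )]]]

7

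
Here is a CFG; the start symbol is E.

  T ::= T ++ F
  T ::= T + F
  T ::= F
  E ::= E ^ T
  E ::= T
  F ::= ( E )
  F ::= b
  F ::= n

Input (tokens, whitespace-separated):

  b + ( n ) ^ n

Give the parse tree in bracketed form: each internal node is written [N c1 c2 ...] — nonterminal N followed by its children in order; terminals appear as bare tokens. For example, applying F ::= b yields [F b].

[E [E [T [T [F b]] + [F ( [E [T [F n]]] )]]] ^ [T [F n]]]

E
E ^ T
T ^ T
T + F ^ T
F + F ^ T
b + F ^ T
b + ( E ) ^ T
b + ( T ) ^ T
b + ( F ) ^ T
b + ( n ) ^ T
b + ( n ) ^ F
b + ( n ) ^ n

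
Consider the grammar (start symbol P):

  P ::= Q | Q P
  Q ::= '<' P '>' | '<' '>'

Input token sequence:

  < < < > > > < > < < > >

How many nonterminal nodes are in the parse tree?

12

[P [Q < [P [Q < [P [Q < >]] >]] >] [P [Q < >] [P [Q < [P [Q < >]] >]]]]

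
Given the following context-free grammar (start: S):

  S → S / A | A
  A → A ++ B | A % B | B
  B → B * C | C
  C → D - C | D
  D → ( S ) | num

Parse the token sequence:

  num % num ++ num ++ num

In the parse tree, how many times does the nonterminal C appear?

[S [A [A [A [A [B [C [D num]]]] % [B [C [D num]]]] ++ [B [C [D num]]]] ++ [B [C [D num]]]]]

4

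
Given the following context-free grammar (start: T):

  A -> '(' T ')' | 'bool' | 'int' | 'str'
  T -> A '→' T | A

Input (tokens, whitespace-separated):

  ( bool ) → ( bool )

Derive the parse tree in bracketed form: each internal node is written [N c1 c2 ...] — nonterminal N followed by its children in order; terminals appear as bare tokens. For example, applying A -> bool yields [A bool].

[T [A ( [T [A bool]] )] → [T [A ( [T [A bool]] )]]]

T
A → T
( T ) → T
( A ) → T
( bool ) → T
( bool ) → A
( bool ) → ( T )
( bool ) → ( A )
( bool ) → ( bool )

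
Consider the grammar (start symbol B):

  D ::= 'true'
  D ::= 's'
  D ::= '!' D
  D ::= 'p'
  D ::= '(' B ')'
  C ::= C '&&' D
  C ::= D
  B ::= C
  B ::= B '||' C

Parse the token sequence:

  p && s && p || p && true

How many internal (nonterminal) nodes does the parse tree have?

12

[B [B [C [C [C [D p]] && [D s]] && [D p]]] || [C [C [D p]] && [D true]]]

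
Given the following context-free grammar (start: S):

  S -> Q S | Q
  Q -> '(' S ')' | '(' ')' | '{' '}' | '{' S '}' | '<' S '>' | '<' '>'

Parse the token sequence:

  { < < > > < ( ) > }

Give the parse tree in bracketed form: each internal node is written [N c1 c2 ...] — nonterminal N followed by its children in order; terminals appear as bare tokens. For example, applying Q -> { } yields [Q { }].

[S [Q { [S [Q < [S [Q < >]] >] [S [Q < [S [Q ( )]] >]]] }]]

S
Q
{ S }
{ Q S }
{ < S > S }
{ < Q > S }
{ < < > > S }
{ < < > > Q }
{ < < > > < S > }
{ < < > > < Q > }
{ < < > > < ( ) > }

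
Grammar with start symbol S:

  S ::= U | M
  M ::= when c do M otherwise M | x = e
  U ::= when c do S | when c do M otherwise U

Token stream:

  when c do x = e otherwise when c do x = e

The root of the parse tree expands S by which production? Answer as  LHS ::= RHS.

S ::= U

[S [U when c do [M x = e] otherwise [U when c do [S [M x = e]]]]]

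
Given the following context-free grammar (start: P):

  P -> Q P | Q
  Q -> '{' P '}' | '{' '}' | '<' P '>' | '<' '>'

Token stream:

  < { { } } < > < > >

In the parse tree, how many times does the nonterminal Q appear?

[P [Q < [P [Q { [P [Q { }]] }] [P [Q < >] [P [Q < >]]]] >]]

5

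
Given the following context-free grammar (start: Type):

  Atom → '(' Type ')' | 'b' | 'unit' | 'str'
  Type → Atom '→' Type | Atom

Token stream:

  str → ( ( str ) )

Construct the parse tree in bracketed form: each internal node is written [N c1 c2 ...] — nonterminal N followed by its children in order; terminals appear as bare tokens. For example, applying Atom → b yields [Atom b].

Type
Atom → Type
str → Type
str → Atom
str → ( Type )
str → ( Atom )
str → ( ( Type ) )
str → ( ( Atom ) )
str → ( ( str ) )

[Type [Atom str] → [Type [Atom ( [Type [Atom ( [Type [Atom str]] )]] )]]]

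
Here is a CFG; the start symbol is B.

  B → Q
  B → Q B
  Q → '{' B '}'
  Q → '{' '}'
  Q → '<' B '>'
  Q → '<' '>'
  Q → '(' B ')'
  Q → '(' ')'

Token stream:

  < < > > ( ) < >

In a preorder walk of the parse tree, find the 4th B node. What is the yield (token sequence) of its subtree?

< >

[B [Q < [B [Q < >]] >] [B [Q ( )] [B [Q < >]]]]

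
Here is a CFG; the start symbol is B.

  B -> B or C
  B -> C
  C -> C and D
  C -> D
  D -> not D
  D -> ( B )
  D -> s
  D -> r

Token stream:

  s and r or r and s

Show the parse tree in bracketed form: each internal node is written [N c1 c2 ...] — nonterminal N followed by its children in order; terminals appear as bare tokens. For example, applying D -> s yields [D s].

B
B or C
C or C
C and D or C
D and D or C
s and D or C
s and r or C
s and r or C and D
s and r or D and D
s and r or r and D
s and r or r and s

[B [B [C [C [D s]] and [D r]]] or [C [C [D r]] and [D s]]]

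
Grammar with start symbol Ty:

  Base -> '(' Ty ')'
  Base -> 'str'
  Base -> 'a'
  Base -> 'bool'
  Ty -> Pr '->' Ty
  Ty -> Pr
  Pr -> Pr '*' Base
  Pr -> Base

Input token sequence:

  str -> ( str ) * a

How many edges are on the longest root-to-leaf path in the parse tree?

[Ty [Pr [Base str]] -> [Ty [Pr [Pr [Base ( [Ty [Pr [Base str]]] )]] * [Base a]]]]

8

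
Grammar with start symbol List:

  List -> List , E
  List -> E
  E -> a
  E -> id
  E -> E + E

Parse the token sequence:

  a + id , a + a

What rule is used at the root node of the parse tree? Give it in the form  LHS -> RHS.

List -> List , E

[List [List [E [E a] + [E id]]] , [E [E a] + [E a]]]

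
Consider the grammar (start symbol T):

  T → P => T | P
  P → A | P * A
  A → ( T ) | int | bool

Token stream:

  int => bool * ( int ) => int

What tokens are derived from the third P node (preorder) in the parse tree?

bool

[T [P [A int]] => [T [P [P [A bool]] * [A ( [T [P [A int]]] )]] => [T [P [A int]]]]]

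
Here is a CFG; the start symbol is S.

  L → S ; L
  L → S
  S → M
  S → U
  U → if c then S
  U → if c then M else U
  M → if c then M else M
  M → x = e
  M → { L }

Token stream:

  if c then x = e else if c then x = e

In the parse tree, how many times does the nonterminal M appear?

2

[S [U if c then [M x = e] else [U if c then [S [M x = e]]]]]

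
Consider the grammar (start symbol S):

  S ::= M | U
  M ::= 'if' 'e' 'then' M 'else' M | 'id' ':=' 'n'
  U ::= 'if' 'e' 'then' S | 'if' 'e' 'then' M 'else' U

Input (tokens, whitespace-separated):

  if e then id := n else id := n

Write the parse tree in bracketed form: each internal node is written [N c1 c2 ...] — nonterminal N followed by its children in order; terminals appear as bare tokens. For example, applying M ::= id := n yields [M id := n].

[S [M if e then [M id := n] else [M id := n]]]

S
M
if e then M else M
if e then id := n else M
if e then id := n else id := n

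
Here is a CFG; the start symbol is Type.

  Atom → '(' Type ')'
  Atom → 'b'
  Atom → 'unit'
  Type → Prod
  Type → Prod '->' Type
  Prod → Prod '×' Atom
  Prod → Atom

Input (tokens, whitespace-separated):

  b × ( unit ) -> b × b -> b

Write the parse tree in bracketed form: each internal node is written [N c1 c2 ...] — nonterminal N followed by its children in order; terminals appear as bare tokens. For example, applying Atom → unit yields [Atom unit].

[Type [Prod [Prod [Atom b]] × [Atom ( [Type [Prod [Atom unit]]] )]] -> [Type [Prod [Prod [Atom b]] × [Atom b]] -> [Type [Prod [Atom b]]]]]

Type
Prod -> Type
Prod × Atom -> Type
Atom × Atom -> Type
b × Atom -> Type
b × ( Type ) -> Type
b × ( Prod ) -> Type
b × ( Atom ) -> Type
b × ( unit ) -> Type
b × ( unit ) -> Prod -> Type
b × ( unit ) -> Prod × Atom -> Type
b × ( unit ) -> Atom × Atom -> Type
b × ( unit ) -> b × Atom -> Type
b × ( unit ) -> b × b -> Type
b × ( unit ) -> b × b -> Prod
b × ( unit ) -> b × b -> Atom
b × ( unit ) -> b × b -> b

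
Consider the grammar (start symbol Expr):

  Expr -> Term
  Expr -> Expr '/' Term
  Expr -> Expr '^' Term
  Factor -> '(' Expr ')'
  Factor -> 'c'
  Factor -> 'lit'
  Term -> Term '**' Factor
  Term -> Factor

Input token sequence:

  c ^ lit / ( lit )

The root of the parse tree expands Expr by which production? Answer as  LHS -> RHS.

Expr -> Expr '/' Term

[Expr [Expr [Expr [Term [Factor c]]] ^ [Term [Factor lit]]] / [Term [Factor ( [Expr [Term [Factor lit]]] )]]]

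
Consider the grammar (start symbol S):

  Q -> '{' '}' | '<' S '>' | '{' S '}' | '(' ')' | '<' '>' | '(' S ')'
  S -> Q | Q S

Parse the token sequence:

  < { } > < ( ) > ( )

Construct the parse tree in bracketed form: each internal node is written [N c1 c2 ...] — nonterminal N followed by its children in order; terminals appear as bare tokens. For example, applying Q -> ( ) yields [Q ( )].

[S [Q < [S [Q { }]] >] [S [Q < [S [Q ( )]] >] [S [Q ( )]]]]

S
Q S
< S > S
< Q > S
< { } > S
< { } > Q S
< { } > < S > S
< { } > < Q > S
< { } > < ( ) > S
< { } > < ( ) > Q
< { } > < ( ) > ( )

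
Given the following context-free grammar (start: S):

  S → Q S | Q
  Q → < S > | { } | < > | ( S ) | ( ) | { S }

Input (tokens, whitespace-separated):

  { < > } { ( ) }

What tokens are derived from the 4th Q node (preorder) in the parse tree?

( )

[S [Q { [S [Q < >]] }] [S [Q { [S [Q ( )]] }]]]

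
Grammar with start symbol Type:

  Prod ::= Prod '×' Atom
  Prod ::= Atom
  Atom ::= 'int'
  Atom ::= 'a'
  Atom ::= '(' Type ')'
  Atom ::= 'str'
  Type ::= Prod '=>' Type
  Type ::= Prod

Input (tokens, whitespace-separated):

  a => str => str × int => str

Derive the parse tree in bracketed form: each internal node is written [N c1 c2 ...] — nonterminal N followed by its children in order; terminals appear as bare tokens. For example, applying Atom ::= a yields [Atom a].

Type
Prod => Type
Atom => Type
a => Type
a => Prod => Type
a => Atom => Type
a => str => Type
a => str => Prod => Type
a => str => Prod × Atom => Type
a => str => Atom × Atom => Type
a => str => str × Atom => Type
a => str => str × int => Type
a => str => str × int => Prod
a => str => str × int => Atom
a => str => str × int => str

[Type [Prod [Atom a]] => [Type [Prod [Atom str]] => [Type [Prod [Prod [Atom str]] × [Atom int]] => [Type [Prod [Atom str]]]]]]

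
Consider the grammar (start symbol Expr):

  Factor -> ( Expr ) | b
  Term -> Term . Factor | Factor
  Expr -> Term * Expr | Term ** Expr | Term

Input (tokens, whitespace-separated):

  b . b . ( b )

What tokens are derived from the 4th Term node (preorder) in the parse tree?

[Expr [Term [Term [Term [Factor b]] . [Factor b]] . [Factor ( [Expr [Term [Factor b]]] )]]]

b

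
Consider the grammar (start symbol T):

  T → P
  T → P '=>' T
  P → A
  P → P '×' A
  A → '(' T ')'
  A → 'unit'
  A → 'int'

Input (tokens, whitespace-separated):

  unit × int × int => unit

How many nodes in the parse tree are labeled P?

[T [P [P [P [A unit]] × [A int]] × [A int]] => [T [P [A unit]]]]

4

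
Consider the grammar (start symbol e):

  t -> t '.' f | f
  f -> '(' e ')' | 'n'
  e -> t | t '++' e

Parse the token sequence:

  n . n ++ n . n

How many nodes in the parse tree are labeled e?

2

[e [t [t [f n]] . [f n]] ++ [e [t [t [f n]] . [f n]]]]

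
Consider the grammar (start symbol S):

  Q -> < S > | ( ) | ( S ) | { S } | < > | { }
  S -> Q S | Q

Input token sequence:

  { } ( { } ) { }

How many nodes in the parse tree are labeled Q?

4

[S [Q { }] [S [Q ( [S [Q { }]] )] [S [Q { }]]]]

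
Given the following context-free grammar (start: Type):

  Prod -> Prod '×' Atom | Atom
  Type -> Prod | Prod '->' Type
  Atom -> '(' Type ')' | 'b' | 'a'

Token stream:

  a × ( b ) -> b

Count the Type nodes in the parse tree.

3

[Type [Prod [Prod [Atom a]] × [Atom ( [Type [Prod [Atom b]]] )]] -> [Type [Prod [Atom b]]]]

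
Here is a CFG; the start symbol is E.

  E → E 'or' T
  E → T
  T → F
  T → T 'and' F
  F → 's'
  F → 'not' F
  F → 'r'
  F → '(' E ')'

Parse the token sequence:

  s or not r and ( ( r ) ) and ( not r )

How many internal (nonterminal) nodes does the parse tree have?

[E [E [T [F s]]] or [T [T [T [F not [F r]]] and [F ( [E [T [F ( [E [T [F r]]] )]]] )]] and [F ( [E [T [F not [F r]]]] )]]]

21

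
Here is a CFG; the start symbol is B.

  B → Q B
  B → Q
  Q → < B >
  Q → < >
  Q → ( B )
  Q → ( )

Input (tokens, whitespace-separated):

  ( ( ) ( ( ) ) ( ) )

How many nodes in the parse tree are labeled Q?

[B [Q ( [B [Q ( )] [B [Q ( [B [Q ( )]] )] [B [Q ( )]]]] )]]

5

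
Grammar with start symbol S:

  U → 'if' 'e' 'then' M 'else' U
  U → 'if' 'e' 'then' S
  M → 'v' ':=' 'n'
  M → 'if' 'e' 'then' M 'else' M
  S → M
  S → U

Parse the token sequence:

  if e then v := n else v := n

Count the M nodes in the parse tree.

[S [M if e then [M v := n] else [M v := n]]]

3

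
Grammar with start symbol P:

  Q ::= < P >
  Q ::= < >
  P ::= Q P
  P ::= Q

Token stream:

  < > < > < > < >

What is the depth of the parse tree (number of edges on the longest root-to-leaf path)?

[P [Q < >] [P [Q < >] [P [Q < >] [P [Q < >]]]]]

5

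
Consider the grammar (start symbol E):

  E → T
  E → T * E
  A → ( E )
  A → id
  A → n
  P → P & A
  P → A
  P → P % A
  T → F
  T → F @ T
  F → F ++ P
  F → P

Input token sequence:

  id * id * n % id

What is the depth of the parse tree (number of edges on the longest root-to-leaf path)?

[E [T [F [P [A id]]]] * [E [T [F [P [A id]]]] * [E [T [F [P [P [A n]] % [A id]]]]]]]

8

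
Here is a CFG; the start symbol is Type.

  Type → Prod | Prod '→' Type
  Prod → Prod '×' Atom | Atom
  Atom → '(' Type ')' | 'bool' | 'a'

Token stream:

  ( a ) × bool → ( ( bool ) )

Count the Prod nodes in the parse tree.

6

[Type [Prod [Prod [Atom ( [Type [Prod [Atom a]]] )]] × [Atom bool]] → [Type [Prod [Atom ( [Type [Prod [Atom ( [Type [Prod [Atom bool]]] )]]] )]]]]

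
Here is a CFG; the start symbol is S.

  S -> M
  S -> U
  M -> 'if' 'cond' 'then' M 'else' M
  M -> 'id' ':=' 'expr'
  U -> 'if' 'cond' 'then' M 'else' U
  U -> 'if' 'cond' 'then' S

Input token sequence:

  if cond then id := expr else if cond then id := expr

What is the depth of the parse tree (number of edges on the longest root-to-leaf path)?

5

[S [U if cond then [M id := expr] else [U if cond then [S [M id := expr]]]]]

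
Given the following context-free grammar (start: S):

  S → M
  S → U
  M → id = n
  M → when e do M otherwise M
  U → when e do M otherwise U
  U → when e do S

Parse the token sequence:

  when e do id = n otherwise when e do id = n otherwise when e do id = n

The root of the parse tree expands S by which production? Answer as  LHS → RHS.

[S [U when e do [M id = n] otherwise [U when e do [M id = n] otherwise [U when e do [S [M id = n]]]]]]

S → U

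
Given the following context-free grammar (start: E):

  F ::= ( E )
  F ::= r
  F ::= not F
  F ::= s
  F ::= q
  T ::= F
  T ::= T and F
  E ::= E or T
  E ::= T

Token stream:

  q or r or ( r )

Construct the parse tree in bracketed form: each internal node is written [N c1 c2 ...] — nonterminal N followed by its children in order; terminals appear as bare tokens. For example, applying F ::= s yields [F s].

E
E or T
E or T or T
T or T or T
F or T or T
q or T or T
q or F or T
q or r or T
q or r or F
q or r or ( E )
q or r or ( T )
q or r or ( F )
q or r or ( r )

[E [E [E [T [F q]]] or [T [F r]]] or [T [F ( [E [T [F r]]] )]]]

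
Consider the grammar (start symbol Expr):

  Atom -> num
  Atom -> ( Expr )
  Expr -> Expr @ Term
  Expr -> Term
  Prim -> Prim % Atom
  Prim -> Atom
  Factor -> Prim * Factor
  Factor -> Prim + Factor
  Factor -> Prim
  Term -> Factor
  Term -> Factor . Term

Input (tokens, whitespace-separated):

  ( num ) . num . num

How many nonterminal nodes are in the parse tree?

18

[Expr [Term [Factor [Prim [Atom ( [Expr [Term [Factor [Prim [Atom num]]]]] )]]] . [Term [Factor [Prim [Atom num]]] . [Term [Factor [Prim [Atom num]]]]]]]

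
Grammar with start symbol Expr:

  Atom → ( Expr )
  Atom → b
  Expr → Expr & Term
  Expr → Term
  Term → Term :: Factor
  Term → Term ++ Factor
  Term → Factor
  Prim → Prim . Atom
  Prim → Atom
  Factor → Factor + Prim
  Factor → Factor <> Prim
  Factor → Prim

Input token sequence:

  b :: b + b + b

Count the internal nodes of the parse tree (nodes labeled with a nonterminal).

15

[Expr [Term [Term [Factor [Prim [Atom b]]]] :: [Factor [Factor [Factor [Prim [Atom b]]] + [Prim [Atom b]]] + [Prim [Atom b]]]]]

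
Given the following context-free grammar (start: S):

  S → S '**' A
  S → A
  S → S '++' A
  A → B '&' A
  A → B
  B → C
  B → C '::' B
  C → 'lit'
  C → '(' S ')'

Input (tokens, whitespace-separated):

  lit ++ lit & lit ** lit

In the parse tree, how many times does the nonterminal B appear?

4

[S [S [S [A [B [C lit]]]] ++ [A [B [C lit]] & [A [B [C lit]]]]] ** [A [B [C lit]]]]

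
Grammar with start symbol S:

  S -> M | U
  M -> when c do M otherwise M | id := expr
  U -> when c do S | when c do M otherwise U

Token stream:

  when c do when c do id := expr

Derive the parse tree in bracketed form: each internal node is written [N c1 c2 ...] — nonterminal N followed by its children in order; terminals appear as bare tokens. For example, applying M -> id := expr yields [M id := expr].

[S [U when c do [S [U when c do [S [M id := expr]]]]]]

S
U
when c do S
when c do U
when c do when c do S
when c do when c do M
when c do when c do id := expr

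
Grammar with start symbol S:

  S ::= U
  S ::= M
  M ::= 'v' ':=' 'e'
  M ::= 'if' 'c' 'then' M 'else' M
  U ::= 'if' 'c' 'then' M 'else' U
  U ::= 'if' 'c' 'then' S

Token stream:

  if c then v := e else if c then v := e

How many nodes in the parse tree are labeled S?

2

[S [U if c then [M v := e] else [U if c then [S [M v := e]]]]]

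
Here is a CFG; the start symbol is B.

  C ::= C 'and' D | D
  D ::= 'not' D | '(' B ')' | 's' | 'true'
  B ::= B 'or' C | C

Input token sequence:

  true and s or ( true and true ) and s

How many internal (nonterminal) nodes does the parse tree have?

15

[B [B [C [C [D true]] and [D s]]] or [C [C [D ( [B [C [C [D true]] and [D true]]] )]] and [D s]]]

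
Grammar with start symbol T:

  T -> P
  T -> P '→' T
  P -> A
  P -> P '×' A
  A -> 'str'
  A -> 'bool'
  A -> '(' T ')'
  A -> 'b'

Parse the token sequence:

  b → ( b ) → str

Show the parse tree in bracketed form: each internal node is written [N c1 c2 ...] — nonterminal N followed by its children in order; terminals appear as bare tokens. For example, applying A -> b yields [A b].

T
P → T
A → T
b → T
b → P → T
b → A → T
b → ( T ) → T
b → ( P ) → T
b → ( A ) → T
b → ( b ) → T
b → ( b ) → P
b → ( b ) → A
b → ( b ) → str

[T [P [A b]] → [T [P [A ( [T [P [A b]]] )]] → [T [P [A str]]]]]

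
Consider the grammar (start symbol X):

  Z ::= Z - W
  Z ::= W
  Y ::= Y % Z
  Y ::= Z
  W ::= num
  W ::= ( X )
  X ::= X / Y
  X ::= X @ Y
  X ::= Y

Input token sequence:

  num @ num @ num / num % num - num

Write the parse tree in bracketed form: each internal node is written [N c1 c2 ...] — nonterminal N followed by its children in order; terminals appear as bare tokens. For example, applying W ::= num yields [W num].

X
X / Y
X @ Y / Y
X @ Y @ Y / Y
Y @ Y @ Y / Y
Z @ Y @ Y / Y
W @ Y @ Y / Y
num @ Y @ Y / Y
num @ Z @ Y / Y
num @ W @ Y / Y
num @ num @ Y / Y
num @ num @ Z / Y
num @ num @ W / Y
num @ num @ num / Y
num @ num @ num / Y % Z
num @ num @ num / Z % Z
num @ num @ num / W % Z
num @ num @ num / num % Z
num @ num @ num / num % Z - W
num @ num @ num / num % W - W
num @ num @ num / num % num - W
num @ num @ num / num % num - num

[X [X [X [X [Y [Z [W num]]]] @ [Y [Z [W num]]]] @ [Y [Z [W num]]]] / [Y [Y [Z [W num]]] % [Z [Z [W num]] - [W num]]]]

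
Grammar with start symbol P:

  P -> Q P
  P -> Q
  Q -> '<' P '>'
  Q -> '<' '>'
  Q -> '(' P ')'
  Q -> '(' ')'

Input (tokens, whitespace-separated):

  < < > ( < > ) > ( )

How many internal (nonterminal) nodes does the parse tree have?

10

[P [Q < [P [Q < >] [P [Q ( [P [Q < >]] )]]] >] [P [Q ( )]]]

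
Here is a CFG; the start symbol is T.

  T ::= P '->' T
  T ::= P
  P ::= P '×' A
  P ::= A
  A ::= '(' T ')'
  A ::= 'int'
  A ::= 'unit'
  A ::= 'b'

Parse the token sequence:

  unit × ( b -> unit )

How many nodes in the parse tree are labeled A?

4

[T [P [P [A unit]] × [A ( [T [P [A b]] -> [T [P [A unit]]]] )]]]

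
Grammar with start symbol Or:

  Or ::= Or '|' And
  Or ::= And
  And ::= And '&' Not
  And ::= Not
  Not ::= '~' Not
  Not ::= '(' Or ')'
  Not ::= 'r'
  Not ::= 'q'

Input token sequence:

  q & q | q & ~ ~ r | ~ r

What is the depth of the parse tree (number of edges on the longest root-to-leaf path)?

6

[Or [Or [Or [And [And [Not q]] & [Not q]]] | [And [And [Not q]] & [Not ~ [Not ~ [Not r]]]]] | [And [Not ~ [Not r]]]]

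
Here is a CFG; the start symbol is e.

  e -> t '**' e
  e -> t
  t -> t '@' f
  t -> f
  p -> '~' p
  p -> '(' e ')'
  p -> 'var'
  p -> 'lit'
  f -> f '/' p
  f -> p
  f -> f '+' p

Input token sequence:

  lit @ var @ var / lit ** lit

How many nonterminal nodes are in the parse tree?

[e [t [t [t [f [p lit]]] @ [f [p var]]] @ [f [f [p var]] / [p lit]]] ** [e [t [f [p lit]]]]]

16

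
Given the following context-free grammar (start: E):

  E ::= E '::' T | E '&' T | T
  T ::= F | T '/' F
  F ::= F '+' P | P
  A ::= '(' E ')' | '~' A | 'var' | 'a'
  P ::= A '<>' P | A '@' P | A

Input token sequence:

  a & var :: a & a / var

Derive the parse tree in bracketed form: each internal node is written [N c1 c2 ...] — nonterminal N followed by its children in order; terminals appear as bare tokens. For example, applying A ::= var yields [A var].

[E [E [E [E [T [F [P [A a]]]]] & [T [F [P [A var]]]]] :: [T [F [P [A a]]]]] & [T [T [F [P [A a]]]] / [F [P [A var]]]]]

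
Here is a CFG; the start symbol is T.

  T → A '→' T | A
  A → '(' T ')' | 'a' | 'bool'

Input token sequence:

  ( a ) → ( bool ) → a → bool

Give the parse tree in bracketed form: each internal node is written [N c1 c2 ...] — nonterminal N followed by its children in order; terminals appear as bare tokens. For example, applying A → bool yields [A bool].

T
A → T
( T ) → T
( A ) → T
( a ) → T
( a ) → A → T
( a ) → ( T ) → T
( a ) → ( A ) → T
( a ) → ( bool ) → T
( a ) → ( bool ) → A → T
( a ) → ( bool ) → a → T
( a ) → ( bool ) → a → A
( a ) → ( bool ) → a → bool

[T [A ( [T [A a]] )] → [T [A ( [T [A bool]] )] → [T [A a] → [T [A bool]]]]]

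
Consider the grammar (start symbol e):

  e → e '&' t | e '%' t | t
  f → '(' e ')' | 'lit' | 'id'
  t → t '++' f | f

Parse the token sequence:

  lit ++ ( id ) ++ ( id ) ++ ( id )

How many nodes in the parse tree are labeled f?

[e [t [t [t [t [f lit]] ++ [f ( [e [t [f id]]] )]] ++ [f ( [e [t [f id]]] )]] ++ [f ( [e [t [f id]]] )]]]

7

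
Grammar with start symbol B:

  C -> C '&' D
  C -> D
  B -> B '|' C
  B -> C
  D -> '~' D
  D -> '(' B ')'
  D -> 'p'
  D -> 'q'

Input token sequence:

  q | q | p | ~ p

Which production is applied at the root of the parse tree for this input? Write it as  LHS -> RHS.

B -> B '|' C

[B [B [B [B [C [D q]]] | [C [D q]]] | [C [D p]]] | [C [D ~ [D p]]]]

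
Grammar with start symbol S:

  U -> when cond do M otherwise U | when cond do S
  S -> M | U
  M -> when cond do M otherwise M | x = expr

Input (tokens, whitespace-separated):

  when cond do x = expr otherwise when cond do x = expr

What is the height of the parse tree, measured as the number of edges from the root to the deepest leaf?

5

[S [U when cond do [M x = expr] otherwise [U when cond do [S [M x = expr]]]]]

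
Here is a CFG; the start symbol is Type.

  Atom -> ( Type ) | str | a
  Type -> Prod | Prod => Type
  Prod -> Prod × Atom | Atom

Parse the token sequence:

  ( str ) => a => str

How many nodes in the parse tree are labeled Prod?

[Type [Prod [Atom ( [Type [Prod [Atom str]]] )]] => [Type [Prod [Atom a]] => [Type [Prod [Atom str]]]]]

4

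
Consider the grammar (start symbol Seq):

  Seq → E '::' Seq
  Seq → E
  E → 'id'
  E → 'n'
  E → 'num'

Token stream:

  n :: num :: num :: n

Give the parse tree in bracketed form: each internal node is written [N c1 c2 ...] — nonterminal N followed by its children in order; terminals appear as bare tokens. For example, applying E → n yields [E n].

Seq
E :: Seq
n :: Seq
n :: E :: Seq
n :: num :: Seq
n :: num :: E :: Seq
n :: num :: num :: Seq
n :: num :: num :: E
n :: num :: num :: n

[Seq [E n] :: [Seq [E num] :: [Seq [E num] :: [Seq [E n]]]]]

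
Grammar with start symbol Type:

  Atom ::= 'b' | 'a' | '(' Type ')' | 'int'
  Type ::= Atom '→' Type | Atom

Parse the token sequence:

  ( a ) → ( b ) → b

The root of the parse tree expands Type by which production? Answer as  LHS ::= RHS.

Type ::= Atom '→' Type

[Type [Atom ( [Type [Atom a]] )] → [Type [Atom ( [Type [Atom b]] )] → [Type [Atom b]]]]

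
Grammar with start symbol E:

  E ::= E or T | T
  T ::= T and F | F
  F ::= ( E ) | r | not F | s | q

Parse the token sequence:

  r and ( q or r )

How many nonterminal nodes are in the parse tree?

[E [T [T [F r]] and [F ( [E [E [T [F q]]] or [T [F r]]] )]]]

11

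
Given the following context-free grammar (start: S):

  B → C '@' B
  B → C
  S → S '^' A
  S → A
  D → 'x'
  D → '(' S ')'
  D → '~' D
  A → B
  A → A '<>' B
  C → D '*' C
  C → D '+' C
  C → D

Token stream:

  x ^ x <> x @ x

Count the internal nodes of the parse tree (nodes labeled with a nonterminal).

[S [S [A [B [C [D x]]]]] ^ [A [A [B [C [D x]]]] <> [B [C [D x]] @ [B [C [D x]]]]]]

17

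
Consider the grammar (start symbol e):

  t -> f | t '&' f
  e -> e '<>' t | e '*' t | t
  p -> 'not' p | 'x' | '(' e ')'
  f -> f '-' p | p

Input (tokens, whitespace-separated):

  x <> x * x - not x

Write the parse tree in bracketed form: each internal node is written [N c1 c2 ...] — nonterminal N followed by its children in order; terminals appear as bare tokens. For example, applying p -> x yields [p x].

e
e * t
e <> t * t
t <> t * t
f <> t * t
p <> t * t
x <> t * t
x <> f * t
x <> p * t
x <> x * t
x <> x * f
x <> x * f - p
x <> x * p - p
x <> x * x - p
x <> x * x - not p
x <> x * x - not x

[e [e [e [t [f [p x]]]] <> [t [f [p x]]]] * [t [f [f [p x]] - [p not [p x]]]]]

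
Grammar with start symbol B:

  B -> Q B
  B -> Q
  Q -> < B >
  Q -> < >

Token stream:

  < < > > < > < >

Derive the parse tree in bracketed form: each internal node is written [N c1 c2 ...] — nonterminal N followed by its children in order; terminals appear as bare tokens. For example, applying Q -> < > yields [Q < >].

B
Q B
< B > B
< Q > B
< < > > B
< < > > Q B
< < > > < > B
< < > > < > Q
< < > > < > < >

[B [Q < [B [Q < >]] >] [B [Q < >] [B [Q < >]]]]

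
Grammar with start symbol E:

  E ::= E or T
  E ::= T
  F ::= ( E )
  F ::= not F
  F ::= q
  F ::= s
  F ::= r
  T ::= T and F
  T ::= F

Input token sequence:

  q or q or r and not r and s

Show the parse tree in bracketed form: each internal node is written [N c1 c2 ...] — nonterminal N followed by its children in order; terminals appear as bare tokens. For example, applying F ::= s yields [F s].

E
E or T
E or T or T
T or T or T
F or T or T
q or T or T
q or F or T
q or q or T
q or q or T and F
q or q or T and F and F
q or q or F and F and F
q or q or r and F and F
q or q or r and not F and F
q or q or r and not r and F
q or q or r and not r and s

[E [E [E [T [F q]]] or [T [F q]]] or [T [T [T [F r]] and [F not [F r]]] and [F s]]]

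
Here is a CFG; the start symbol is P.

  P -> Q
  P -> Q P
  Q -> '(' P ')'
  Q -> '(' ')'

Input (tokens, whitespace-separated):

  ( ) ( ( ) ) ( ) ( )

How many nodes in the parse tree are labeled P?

5

[P [Q ( )] [P [Q ( [P [Q ( )]] )] [P [Q ( )] [P [Q ( )]]]]]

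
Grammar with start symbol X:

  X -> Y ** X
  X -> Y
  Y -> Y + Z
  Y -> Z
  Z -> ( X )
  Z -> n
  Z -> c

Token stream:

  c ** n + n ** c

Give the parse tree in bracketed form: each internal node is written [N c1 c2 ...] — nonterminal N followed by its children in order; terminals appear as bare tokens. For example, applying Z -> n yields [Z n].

[X [Y [Z c]] ** [X [Y [Y [Z n]] + [Z n]] ** [X [Y [Z c]]]]]

X
Y ** X
Z ** X
c ** X
c ** Y ** X
c ** Y + Z ** X
c ** Z + Z ** X
c ** n + Z ** X
c ** n + n ** X
c ** n + n ** Y
c ** n + n ** Z
c ** n + n ** c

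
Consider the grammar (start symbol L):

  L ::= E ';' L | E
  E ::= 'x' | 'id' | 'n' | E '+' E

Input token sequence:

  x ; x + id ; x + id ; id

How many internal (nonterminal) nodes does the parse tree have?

12

[L [E x] ; [L [E [E x] + [E id]] ; [L [E [E x] + [E id]] ; [L [E id]]]]]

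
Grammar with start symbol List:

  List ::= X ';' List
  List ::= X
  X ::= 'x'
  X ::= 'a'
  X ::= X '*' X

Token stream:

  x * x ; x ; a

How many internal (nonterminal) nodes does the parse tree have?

8

[List [X [X x] * [X x]] ; [List [X x] ; [List [X a]]]]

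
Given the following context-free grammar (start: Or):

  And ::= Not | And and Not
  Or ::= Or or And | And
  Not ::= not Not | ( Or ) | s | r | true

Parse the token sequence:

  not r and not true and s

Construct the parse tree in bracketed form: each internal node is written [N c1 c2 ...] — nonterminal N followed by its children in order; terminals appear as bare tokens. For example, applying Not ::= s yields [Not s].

Or
And
And and Not
And and Not and Not
Not and Not and Not
not Not and Not and Not
not r and Not and Not
not r and not Not and Not
not r and not true and Not
not r and not true and s

[Or [And [And [And [Not not [Not r]]] and [Not not [Not true]]] and [Not s]]]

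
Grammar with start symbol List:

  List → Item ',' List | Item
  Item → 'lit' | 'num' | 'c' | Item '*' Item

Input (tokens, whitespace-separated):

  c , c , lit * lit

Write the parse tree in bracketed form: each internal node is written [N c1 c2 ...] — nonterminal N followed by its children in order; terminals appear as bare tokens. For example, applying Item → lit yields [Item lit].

List
Item , List
c , List
c , Item , List
c , c , List
c , c , Item
c , c , Item * Item
c , c , lit * Item
c , c , lit * lit

[List [Item c] , [List [Item c] , [List [Item [Item lit] * [Item lit]]]]]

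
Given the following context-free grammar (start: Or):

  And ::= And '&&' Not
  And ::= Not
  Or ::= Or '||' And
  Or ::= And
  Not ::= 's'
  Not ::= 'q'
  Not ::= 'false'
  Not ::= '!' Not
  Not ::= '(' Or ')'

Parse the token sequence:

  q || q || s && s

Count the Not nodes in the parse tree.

[Or [Or [Or [And [Not q]]] || [And [Not q]]] || [And [And [Not s]] && [Not s]]]

4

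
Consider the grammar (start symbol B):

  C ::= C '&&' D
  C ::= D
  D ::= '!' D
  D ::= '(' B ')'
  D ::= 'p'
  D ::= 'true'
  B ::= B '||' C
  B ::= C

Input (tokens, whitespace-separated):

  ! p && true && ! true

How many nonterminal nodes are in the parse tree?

[B [C [C [C [D ! [D p]]] && [D true]] && [D ! [D true]]]]

9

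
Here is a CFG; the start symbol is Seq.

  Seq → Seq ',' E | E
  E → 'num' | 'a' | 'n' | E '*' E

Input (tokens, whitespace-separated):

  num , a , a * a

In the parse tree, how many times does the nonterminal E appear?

[Seq [Seq [Seq [E num]] , [E a]] , [E [E a] * [E a]]]

5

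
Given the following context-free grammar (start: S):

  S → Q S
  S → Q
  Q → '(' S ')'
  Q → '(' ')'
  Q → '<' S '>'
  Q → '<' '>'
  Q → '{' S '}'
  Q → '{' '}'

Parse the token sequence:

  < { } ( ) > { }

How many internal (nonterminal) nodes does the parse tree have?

8

[S [Q < [S [Q { }] [S [Q ( )]]] >] [S [Q { }]]]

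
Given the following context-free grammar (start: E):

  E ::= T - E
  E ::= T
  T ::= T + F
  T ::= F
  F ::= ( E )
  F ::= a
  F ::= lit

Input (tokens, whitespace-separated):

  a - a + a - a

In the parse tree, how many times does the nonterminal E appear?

3

[E [T [F a]] - [E [T [T [F a]] + [F a]] - [E [T [F a]]]]]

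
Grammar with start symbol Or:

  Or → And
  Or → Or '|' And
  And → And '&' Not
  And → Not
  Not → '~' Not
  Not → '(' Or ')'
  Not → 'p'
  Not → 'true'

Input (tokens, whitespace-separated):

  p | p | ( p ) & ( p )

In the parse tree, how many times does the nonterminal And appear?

[Or [Or [Or [And [Not p]]] | [And [Not p]]] | [And [And [Not ( [Or [And [Not p]]] )]] & [Not ( [Or [And [Not p]]] )]]]

6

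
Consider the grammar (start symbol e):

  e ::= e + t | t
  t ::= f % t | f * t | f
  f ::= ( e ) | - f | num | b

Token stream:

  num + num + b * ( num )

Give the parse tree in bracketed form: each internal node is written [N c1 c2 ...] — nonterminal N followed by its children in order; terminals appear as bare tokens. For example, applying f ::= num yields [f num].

e
e + t
e + t + t
t + t + t
f + t + t
num + t + t
num + f + t
num + num + t
num + num + f * t
num + num + b * t
num + num + b * f
num + num + b * ( e )
num + num + b * ( t )
num + num + b * ( f )
num + num + b * ( num )

[e [e [e [t [f num]]] + [t [f num]]] + [t [f b] * [t [f ( [e [t [f num]]] )]]]]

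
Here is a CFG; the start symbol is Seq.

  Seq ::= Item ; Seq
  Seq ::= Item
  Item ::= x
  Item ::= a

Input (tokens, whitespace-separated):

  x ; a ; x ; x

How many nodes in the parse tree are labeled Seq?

4

[Seq [Item x] ; [Seq [Item a] ; [Seq [Item x] ; [Seq [Item x]]]]]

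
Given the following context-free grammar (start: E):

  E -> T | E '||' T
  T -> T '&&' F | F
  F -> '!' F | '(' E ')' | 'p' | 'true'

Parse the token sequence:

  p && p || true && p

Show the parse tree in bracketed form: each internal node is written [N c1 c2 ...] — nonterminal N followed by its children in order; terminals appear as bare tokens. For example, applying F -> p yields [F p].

[E [E [T [T [F p]] && [F p]]] || [T [T [F true]] && [F p]]]

E
E || T
T || T
T && F || T
F && F || T
p && F || T
p && p || T
p && p || T && F
p && p || F && F
p && p || true && F
p && p || true && p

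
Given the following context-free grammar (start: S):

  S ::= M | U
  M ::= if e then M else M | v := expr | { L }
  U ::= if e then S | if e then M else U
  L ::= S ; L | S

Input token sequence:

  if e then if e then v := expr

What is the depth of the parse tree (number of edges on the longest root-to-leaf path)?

[S [U if e then [S [U if e then [S [M v := expr]]]]]]

6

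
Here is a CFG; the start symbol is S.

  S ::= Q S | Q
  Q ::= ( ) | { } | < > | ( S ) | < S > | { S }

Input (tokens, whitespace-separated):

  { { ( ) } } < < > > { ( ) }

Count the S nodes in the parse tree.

[S [Q { [S [Q { [S [Q ( )]] }]] }] [S [Q < [S [Q < >]] >] [S [Q { [S [Q ( )]] }]]]]

7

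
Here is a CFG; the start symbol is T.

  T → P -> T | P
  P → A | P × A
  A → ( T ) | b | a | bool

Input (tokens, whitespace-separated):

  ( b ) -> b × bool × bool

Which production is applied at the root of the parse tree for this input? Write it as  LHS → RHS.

[T [P [A ( [T [P [A b]]] )]] -> [T [P [P [P [A b]] × [A bool]] × [A bool]]]]

T → P -> T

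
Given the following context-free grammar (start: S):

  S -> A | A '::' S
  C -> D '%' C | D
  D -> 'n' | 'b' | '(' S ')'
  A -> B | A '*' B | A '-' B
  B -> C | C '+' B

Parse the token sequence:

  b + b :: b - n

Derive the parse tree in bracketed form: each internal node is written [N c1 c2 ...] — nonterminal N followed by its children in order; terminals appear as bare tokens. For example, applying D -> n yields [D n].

S
A :: S
B :: S
C + B :: S
D + B :: S
b + B :: S
b + C :: S
b + D :: S
b + b :: S
b + b :: A
b + b :: A - B
b + b :: B - B
b + b :: C - B
b + b :: D - B
b + b :: b - B
b + b :: b - C
b + b :: b - D
b + b :: b - n

[S [A [B [C [D b]] + [B [C [D b]]]]] :: [S [A [A [B [C [D b]]]] - [B [C [D n]]]]]]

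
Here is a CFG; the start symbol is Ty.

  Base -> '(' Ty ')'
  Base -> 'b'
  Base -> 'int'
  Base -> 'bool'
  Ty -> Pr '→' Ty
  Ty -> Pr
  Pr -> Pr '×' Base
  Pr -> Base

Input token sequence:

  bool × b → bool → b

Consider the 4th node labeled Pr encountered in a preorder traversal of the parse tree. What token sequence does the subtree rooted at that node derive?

b

[Ty [Pr [Pr [Base bool]] × [Base b]] → [Ty [Pr [Base bool]] → [Ty [Pr [Base b]]]]]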